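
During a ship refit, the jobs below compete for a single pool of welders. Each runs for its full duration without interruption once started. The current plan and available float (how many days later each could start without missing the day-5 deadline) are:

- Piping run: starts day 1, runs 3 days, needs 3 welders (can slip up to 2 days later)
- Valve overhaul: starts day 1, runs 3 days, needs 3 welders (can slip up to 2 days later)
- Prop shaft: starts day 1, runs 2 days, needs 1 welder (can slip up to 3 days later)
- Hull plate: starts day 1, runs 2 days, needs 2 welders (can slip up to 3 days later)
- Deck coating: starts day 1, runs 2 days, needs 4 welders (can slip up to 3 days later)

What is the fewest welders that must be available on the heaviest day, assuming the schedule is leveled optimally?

7

Early-start (Piping run@1, Valve overhaul@1, Prop shaft@1, Hull plate@1, Deck coating@1) gives peak 13: d1:13  d2:13  d3:6  d4:0  d5:0.
Shift Hull plate→4, Deck coating→4.
Schedule Piping run@1, Valve overhaul@1, Prop shaft@1, Hull plate@4, Deck coating@4: d1:7  d2:7  d3:6  d4:6  d5:6 — peak 7.
Total welder-days = 32 over 5 days ⇒ peak ≥ ⌈32/5⌉ = 7, so 7 is optimal.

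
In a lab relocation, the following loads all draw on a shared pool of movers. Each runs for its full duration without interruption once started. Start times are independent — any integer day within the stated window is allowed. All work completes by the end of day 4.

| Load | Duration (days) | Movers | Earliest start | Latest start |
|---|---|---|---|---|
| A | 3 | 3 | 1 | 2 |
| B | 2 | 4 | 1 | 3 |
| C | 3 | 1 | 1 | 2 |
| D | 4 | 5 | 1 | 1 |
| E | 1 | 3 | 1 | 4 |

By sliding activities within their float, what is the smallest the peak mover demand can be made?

13

Early-start (A@1, B@1, C@1, D@1, E@1) gives peak 16: d1:16  d2:13  d3:9  d4:5.
Shift E→3.
Schedule A@1, B@1, C@1, D@1, E@3: d1:13  d2:13  d3:12  d4:5 — peak 13.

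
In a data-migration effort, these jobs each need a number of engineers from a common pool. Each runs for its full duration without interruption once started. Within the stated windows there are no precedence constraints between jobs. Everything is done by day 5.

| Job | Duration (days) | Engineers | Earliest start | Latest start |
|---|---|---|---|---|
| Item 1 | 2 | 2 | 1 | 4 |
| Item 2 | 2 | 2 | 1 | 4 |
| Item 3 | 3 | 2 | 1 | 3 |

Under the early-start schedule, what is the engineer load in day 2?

6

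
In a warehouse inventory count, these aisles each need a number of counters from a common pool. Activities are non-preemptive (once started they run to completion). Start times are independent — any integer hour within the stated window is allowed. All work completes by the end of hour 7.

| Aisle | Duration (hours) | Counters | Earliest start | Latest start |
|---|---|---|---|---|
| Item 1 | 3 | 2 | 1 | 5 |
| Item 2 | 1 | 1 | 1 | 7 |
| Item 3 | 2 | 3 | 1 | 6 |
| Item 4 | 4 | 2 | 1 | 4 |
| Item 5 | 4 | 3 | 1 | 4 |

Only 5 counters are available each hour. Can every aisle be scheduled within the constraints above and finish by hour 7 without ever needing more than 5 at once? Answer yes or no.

yes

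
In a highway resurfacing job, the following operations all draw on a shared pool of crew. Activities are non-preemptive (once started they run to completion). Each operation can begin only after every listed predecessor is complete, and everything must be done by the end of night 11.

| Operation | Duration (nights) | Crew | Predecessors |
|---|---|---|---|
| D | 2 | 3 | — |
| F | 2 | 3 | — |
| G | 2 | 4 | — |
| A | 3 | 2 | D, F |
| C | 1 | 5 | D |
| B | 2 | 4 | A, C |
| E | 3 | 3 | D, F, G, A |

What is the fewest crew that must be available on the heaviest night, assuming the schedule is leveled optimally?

6

Early-start (D@1, F@1, G@1, A@3, C@3, B@6, E@6) gives peak 10: n1:10  n2:10  n3:7  n4:2  n5:2  n6:7  n7:7  n8:3  n9:0  n10:0  n11:0.
Shift G→3, C→6, B→7, E→9.
Schedule D@1, F@1, G@3, A@3, C@6, B@7, E@9: n1:6  n2:6  n3:6  n4:6  n5:2  n6:5  n7:4  n8:4  n9:3  n10:3  n11:3 — peak 6.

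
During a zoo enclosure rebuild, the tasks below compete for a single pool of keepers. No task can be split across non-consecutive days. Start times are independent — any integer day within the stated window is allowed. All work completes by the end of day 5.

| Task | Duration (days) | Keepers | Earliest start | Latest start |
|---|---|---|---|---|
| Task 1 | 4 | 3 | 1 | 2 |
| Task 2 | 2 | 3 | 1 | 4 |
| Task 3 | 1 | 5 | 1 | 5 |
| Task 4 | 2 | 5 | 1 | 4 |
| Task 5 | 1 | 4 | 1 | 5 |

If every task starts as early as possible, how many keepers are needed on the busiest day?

Early-start schedule: Task 1@1, Task 2@1, Task 3@1, Task 4@1, Task 5@1.
Load per day: day 1: 20, day 2: 11, day 3: 3, day 4: 3, day 5: 0.
Peak is 20.

20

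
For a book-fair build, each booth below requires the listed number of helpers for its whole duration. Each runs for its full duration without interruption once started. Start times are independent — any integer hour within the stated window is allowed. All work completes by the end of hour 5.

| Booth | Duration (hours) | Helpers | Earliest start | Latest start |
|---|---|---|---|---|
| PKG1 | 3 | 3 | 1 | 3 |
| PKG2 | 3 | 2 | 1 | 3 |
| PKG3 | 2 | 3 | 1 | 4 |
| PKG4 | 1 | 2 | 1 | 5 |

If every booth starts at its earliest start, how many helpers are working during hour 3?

At early start, hour 3 has: PKG1, PKG2.
Demand: 3 + 2 = 5.

5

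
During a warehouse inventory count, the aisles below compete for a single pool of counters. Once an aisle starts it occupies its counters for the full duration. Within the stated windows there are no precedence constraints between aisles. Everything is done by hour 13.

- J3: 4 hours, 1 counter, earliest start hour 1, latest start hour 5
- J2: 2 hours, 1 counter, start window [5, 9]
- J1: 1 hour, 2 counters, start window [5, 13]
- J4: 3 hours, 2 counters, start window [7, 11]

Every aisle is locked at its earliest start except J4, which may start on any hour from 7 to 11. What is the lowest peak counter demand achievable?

3

J4@7: h1:1  h2:1  h3:1  h4:1  h5:3  h6:1  h7:2  h8:2  h9:2  h10:0  h11:0  h12:0  h13:0 → peak 3
J4@8: h1:1  h2:1  h3:1  h4:1  h5:3  h6:1  h7:0  h8:2  h9:2  h10:2  h11:0  h12:0  h13:0 → peak 3
J4@9: h1:1  h2:1  h3:1  h4:1  h5:3  h6:1  h7:0  h8:0  h9:2  h10:2  h11:2  h12:0  h13:0 → peak 3
J4@10: h1:1  h2:1  h3:1  h4:1  h5:3  h6:1  h7:0  h8:0  h9:0  h10:2  h11:2  h12:2  h13:0 → peak 3
J4@11: h1:1  h2:1  h3:1  h4:1  h5:3  h6:1  h7:0  h8:0  h9:0  h10:0  h11:2  h12:2  h13:2 → peak 3
Best is J4@7, peak 3.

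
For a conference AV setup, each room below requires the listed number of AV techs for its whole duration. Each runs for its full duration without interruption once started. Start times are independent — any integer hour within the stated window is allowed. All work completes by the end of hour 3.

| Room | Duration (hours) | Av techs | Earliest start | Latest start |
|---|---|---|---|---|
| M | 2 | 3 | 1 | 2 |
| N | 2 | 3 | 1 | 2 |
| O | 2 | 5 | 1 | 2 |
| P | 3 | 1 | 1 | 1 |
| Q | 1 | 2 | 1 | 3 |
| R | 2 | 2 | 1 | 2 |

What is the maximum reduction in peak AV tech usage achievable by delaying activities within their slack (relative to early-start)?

2

Early-start peak: h1:16  h2:14  h3:1 ⇒ 16.
Leveled (M@1, N@1, O@1, P@1, Q@1, R@2): h1:14  h2:14  h3:3 ⇒ 14.
Reduction 16 − 14 = 2.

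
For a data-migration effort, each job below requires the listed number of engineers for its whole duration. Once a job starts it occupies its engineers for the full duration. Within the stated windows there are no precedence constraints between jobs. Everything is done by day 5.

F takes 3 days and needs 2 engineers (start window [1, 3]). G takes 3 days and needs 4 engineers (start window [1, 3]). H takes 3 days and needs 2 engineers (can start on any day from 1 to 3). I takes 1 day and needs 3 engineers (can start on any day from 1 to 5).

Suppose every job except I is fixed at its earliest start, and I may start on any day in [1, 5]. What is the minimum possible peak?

8

I@1: d1:11  d2:8  d3:8  d4:0  d5:0 → peak 11
I@2: d1:8  d2:11  d3:8  d4:0  d5:0 → peak 11
I@3: d1:8  d2:8  d3:11  d4:0  d5:0 → peak 11
I@4: d1:8  d2:8  d3:8  d4:3  d5:0 → peak 8
I@5: d1:8  d2:8  d3:8  d4:0  d5:3 → peak 8
Best is I@4, peak 8.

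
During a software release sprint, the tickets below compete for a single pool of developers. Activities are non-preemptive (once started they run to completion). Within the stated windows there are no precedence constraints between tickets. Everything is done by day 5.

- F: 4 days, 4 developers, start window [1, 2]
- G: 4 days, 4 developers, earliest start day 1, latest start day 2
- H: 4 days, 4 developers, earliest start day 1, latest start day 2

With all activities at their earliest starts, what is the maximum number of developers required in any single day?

Early-start schedule: F@1, G@1, H@1.
Load per day: day 1: 12, day 2: 12, day 3: 12, day 4: 12, day 5: 0.
Peak is 12.

12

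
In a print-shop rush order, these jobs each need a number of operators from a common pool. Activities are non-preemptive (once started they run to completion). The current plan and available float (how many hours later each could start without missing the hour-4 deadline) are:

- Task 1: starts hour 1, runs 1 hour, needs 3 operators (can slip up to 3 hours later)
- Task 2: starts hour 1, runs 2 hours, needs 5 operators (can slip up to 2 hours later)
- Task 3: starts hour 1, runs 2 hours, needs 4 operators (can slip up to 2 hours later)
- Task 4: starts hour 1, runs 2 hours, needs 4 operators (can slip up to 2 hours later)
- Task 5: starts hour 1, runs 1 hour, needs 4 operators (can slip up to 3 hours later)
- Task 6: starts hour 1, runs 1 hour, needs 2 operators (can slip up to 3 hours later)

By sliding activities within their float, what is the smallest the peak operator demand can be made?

9

Early-start (Task 1@1, Task 2@1, Task 3@1, Task 4@1, Task 5@1, Task 6@1) gives peak 22: h1:22  h2:13  h3:0  h4:0.
Shift Task 2→2, Task 4→3, Task 5→4.
Schedule Task 1@1, Task 2@2, Task 3@1, Task 4@3, Task 5@4, Task 6@1: h1:9  h2:9  h3:9  h4:8 — peak 9.
Total operator-hours = 35 over 4 hours ⇒ peak ≥ ⌈35/4⌉ = 9, so 9 is optimal.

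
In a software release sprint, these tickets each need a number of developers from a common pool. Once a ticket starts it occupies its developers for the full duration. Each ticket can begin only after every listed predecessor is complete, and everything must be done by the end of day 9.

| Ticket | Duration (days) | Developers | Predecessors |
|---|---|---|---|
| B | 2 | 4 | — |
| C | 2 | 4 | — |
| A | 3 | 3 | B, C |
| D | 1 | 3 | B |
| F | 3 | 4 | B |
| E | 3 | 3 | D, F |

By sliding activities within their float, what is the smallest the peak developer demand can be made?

Early-start (B@1, C@1, A@3, D@3, F@3, E@6) gives peak 10: d1:8  d2:8  d3:10  d4:7  d5:7  d6:3  d7:3  d8:3  d9:0.
Shift F→4, E→7.
Schedule B@1, C@1, A@3, D@3, F@4, E@7: d1:8  d2:8  d3:6  d4:7  d5:7  d6:4  d7:3  d8:3  d9:3 — peak 8.

8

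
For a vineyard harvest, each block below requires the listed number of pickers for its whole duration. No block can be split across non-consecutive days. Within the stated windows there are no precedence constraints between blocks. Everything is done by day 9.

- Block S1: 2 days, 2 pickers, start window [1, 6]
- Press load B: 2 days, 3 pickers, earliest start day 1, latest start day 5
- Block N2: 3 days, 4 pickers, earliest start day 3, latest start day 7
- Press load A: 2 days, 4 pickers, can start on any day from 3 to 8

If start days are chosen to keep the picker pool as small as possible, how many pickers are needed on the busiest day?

Early-start (Block S1@1, Press load B@1, Block N2@3, Press load A@3) gives peak 8: d1:5  d2:5  d3:8  d4:8  d5:4  d6:0  d7:0  d8:0  d9:0.
Shift Press load B→3, Block N2→5, Press load A→8.
Schedule Block S1@1, Press load B@3, Block N2@5, Press load A@8: d1:2  d2:2  d3:3  d4:3  d5:4  d6:4  d7:4  d8:4  d9:4 — peak 4.
Total picker-days = 30 over 9 days ⇒ peak ≥ ⌈30/9⌉ = 4, so 4 is optimal.

4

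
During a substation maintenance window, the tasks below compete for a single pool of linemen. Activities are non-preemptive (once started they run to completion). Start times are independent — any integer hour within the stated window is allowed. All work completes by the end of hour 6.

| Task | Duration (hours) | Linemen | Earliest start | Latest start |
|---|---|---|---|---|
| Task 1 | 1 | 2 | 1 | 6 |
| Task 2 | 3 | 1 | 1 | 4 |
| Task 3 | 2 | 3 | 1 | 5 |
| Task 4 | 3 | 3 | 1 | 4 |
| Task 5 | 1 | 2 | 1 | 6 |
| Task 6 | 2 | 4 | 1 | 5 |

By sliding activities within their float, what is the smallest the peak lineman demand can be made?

Early-start (Task 1@1, Task 2@1, Task 3@1, Task 4@1, Task 5@1, Task 6@1) gives peak 15: h1:15  h2:11  h3:4  h4:0  h5:0  h6:0.
Shift Task 3→4, Task 4→4, Task 6→2.
Schedule Task 1@1, Task 2@1, Task 3@4, Task 4@4, Task 5@1, Task 6@2: h1:5  h2:5  h3:5  h4:6  h5:6  h6:3 — peak 6.

6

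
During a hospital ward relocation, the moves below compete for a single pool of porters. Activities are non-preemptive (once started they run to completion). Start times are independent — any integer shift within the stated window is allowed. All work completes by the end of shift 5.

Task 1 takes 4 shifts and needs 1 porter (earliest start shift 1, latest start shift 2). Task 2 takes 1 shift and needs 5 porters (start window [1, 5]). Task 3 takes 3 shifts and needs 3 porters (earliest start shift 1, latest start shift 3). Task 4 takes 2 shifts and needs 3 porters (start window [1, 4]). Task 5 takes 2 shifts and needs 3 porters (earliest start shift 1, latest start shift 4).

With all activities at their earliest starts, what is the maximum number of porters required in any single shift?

Early-start schedule: Task 1@1, Task 2@1, Task 3@1, Task 4@1, Task 5@1.
Load per shift: shift 1: 15, shift 2: 10, shift 3: 4, shift 4: 1, shift 5: 0.
Peak is 15.

15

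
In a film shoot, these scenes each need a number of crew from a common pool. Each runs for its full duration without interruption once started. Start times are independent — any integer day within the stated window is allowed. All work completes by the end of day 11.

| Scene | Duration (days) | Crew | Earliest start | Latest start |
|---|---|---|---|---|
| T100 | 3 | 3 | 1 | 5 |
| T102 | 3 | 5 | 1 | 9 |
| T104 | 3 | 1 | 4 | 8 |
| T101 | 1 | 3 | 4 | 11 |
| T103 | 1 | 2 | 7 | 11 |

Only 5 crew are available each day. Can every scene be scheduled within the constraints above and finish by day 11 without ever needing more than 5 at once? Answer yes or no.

yes

Schedule T100@1, T102@4, T104@7, T101@7, T103@8: d1:3  d2:3  d3:3  d4:5  d5:5  d6:5  d7:4  d8:3  d9:1  d10:0  d11:0 — peak 5 ≤ 5.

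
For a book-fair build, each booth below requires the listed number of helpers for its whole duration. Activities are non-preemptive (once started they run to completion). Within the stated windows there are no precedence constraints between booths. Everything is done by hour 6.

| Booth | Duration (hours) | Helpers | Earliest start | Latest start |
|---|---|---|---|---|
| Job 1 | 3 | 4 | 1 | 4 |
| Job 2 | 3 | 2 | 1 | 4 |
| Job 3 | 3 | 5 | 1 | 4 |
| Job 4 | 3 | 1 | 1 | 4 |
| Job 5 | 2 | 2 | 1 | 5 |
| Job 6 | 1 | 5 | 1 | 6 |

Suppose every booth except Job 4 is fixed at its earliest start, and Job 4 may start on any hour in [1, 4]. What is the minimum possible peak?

Job 4@1: h1:19  h2:14  h3:12  h4:0  h5:0  h6:0 → peak 19
Job 4@2: h1:18  h2:14  h3:12  h4:1  h5:0  h6:0 → peak 18
Job 4@3: h1:18  h2:13  h3:12  h4:1  h5:1  h6:0 → peak 18
Job 4@4: h1:18  h2:13  h3:11  h4:1  h5:1  h6:1 → peak 18
Best is Job 4@2, peak 18.

18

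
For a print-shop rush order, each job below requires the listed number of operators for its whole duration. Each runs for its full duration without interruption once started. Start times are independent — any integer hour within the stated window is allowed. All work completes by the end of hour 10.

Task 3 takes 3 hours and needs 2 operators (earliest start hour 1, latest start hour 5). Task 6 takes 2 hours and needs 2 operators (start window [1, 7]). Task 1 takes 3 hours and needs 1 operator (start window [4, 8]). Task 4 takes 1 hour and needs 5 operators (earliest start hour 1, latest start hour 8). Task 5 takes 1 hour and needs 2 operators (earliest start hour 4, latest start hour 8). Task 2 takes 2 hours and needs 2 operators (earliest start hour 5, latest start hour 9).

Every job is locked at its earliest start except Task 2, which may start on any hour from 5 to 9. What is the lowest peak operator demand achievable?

9

Task 2@5: h1:9  h2:4  h3:2  h4:3  h5:3  h6:3  h7:0  h8:0  h9:0  h10:0 → peak 9
Task 2@6: h1:9  h2:4  h3:2  h4:3  h5:1  h6:3  h7:2  h8:0  h9:0  h10:0 → peak 9
Task 2@7: h1:9  h2:4  h3:2  h4:3  h5:1  h6:1  h7:2  h8:2  h9:0  h10:0 → peak 9
Task 2@8: h1:9  h2:4  h3:2  h4:3  h5:1  h6:1  h7:0  h8:2  h9:2  h10:0 → peak 9
Task 2@9: h1:9  h2:4  h3:2  h4:3  h5:1  h6:1  h7:0  h8:0  h9:2  h10:2 → peak 9
Best is Task 2@5, peak 9.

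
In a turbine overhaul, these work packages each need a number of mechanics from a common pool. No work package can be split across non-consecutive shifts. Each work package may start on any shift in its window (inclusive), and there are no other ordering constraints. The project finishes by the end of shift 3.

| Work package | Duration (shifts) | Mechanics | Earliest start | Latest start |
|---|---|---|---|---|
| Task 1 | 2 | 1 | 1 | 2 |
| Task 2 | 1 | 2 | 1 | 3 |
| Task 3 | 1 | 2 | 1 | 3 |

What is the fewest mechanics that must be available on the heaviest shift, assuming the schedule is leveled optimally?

Early-start (Task 1@1, Task 2@1, Task 3@1) gives peak 5: s1:5  s2:1  s3:0.
Shift Task 3→2.
Schedule Task 1@1, Task 2@1, Task 3@2: s1:3  s2:3  s3:0 — peak 3.
No arrangement of the 18 feasible schedules does better.

3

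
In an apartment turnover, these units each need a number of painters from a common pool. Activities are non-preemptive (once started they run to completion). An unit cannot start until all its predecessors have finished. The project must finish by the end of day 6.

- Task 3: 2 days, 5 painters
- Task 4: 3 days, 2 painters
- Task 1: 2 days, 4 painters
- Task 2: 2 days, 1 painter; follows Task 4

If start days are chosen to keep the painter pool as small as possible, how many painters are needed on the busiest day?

6

Early-start (Task 3@1, Task 4@1, Task 1@1, Task 2@4) gives peak 11: d1:11  d2:11  d3:2  d4:1  d5:1  d6:0.
Shift Task 3→4.
Schedule Task 3@4, Task 4@1, Task 1@1, Task 2@4: d1:6  d2:6  d3:2  d4:6  d5:6  d6:0 — peak 6.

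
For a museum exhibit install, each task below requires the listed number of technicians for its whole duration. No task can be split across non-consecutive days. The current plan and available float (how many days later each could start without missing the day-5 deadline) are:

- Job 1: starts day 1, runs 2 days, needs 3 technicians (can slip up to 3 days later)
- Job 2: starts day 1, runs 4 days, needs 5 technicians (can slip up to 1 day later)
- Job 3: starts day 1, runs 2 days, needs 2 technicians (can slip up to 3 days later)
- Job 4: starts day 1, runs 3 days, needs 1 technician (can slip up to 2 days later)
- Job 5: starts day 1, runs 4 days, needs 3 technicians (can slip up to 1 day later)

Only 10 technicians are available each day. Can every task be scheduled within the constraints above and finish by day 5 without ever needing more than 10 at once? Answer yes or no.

The minimum achievable peak is 11; 10 < 11, so no feasible schedule stays within the cap.

no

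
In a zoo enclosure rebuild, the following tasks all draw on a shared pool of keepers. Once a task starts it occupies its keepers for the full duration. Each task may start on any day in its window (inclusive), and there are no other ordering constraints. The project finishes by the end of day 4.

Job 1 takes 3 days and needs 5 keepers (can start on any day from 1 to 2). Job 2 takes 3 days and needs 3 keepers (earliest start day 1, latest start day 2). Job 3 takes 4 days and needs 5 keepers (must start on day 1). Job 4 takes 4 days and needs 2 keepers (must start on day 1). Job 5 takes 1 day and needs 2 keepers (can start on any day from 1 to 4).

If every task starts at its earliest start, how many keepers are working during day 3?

15

At early start, day 3 has: Job 1, Job 2, Job 3, Job 4.
Demand: 5 + 3 + 5 + 2 = 15.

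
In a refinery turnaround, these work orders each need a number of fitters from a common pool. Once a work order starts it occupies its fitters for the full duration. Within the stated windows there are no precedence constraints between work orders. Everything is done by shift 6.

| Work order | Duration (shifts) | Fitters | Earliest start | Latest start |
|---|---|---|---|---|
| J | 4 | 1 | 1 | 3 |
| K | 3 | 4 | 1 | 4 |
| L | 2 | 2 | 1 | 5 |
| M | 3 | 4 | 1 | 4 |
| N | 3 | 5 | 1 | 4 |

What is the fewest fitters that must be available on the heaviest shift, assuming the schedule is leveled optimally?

Early-start (J@1, K@1, L@1, M@1, N@1) gives peak 16: s1:16  s2:16  s3:14  s4:1  s5:0  s6:0.
Shift L→4, N→4.
Schedule J@1, K@1, L@4, M@1, N@4: s1:9  s2:9  s3:9  s4:8  s5:7  s6:5 — peak 9.

9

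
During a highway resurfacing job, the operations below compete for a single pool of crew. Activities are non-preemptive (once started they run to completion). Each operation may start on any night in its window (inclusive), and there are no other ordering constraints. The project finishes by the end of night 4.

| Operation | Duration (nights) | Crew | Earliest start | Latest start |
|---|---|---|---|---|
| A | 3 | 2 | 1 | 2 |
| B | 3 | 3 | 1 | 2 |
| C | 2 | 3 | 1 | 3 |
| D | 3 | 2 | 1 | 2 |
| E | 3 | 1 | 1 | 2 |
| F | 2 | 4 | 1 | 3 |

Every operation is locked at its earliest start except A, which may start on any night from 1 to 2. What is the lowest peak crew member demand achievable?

15

A@1: n1:15  n2:15  n3:8  n4:0 → peak 15
A@2: n1:13  n2:15  n3:8  n4:2 → peak 15
Best is A@1, peak 15.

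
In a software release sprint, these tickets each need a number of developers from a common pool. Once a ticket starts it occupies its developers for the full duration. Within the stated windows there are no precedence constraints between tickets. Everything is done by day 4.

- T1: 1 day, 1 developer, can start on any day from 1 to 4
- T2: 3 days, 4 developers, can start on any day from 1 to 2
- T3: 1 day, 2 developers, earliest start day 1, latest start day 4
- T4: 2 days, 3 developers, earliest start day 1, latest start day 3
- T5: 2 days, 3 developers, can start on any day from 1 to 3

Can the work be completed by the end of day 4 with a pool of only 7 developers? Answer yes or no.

yes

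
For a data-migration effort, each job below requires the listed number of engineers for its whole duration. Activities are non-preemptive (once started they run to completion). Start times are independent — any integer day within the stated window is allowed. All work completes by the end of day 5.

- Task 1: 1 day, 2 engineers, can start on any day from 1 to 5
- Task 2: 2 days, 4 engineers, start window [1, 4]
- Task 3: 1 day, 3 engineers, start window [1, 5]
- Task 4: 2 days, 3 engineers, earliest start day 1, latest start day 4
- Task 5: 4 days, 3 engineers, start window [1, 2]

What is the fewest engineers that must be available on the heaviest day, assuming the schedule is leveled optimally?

7

Early-start (Task 1@1, Task 2@1, Task 3@1, Task 4@1, Task 5@1) gives peak 15: d1:15  d2:10  d3:3  d4:3  d5:0.
Shift Task 3→3, Task 4→4, Task 5→2.
Schedule Task 1@1, Task 2@1, Task 3@3, Task 4@4, Task 5@2: d1:6  d2:7  d3:6  d4:6  d5:6 — peak 7.
Total engineer-days = 31 over 5 days ⇒ peak ≥ ⌈31/5⌉ = 7, so 7 is optimal.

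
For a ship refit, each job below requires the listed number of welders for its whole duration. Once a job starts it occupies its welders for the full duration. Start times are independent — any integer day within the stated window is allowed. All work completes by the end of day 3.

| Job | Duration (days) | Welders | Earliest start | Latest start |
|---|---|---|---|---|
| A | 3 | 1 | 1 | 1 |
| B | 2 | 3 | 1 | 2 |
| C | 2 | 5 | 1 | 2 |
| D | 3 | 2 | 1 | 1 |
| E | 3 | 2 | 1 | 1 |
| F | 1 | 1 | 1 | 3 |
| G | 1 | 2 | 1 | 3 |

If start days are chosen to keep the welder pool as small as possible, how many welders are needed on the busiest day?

13

Early-start (A@1, B@1, C@1, D@1, E@1, F@1, G@1) gives peak 16: d1:16  d2:13  d3:5.
Shift F→3, G→3.
Schedule A@1, B@1, C@1, D@1, E@1, F@3, G@3: d1:13  d2:13  d3:8 — peak 13.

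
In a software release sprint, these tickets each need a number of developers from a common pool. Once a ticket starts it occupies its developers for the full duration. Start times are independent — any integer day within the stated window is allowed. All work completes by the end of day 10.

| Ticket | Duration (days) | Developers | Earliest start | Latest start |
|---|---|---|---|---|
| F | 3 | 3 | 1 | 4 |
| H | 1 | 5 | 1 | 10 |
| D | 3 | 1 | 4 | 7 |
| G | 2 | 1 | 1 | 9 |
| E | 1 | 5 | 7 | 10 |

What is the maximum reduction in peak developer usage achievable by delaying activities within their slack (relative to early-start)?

4

Early-start peak: d1:9  d2:4  d3:3  d4:1  d5:1  d6:1  d7:5  d8:0  d9:0  d10:0 ⇒ 9.
Leveled (F@1, H@4, D@5, G@1, E@8): d1:4  d2:4  d3:3  d4:5  d5:1  d6:1  d7:1  d8:5  d9:0  d10:0 ⇒ 5.
Reduction 9 − 5 = 4.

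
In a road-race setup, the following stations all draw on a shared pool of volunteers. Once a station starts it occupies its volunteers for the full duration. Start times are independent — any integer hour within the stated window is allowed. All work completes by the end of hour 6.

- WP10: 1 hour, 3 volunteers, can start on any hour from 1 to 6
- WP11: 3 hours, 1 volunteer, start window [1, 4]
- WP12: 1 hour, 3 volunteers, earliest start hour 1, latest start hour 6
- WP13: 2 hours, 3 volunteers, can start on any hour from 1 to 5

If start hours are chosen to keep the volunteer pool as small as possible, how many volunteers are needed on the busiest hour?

Early-start (WP10@1, WP11@1, WP12@1, WP13@1) gives peak 10: h1:10  h2:4  h3:1  h4:0  h5:0  h6:0.
Shift WP12→2, WP13→3.
Schedule WP10@1, WP11@1, WP12@2, WP13@3: h1:4  h2:4  h3:4  h4:3  h5:0  h6:0 — peak 4.

4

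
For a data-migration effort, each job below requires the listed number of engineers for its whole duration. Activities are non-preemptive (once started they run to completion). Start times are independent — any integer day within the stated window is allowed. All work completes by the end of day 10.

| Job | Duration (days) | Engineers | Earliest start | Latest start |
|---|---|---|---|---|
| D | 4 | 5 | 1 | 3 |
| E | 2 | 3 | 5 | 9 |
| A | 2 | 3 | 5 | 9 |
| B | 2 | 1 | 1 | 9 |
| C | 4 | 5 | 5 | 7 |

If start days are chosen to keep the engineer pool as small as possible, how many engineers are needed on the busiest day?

Early-start (D@1, E@5, A@5, B@1, C@5) gives peak 11: d1:6  d2:6  d3:5  d4:5  d5:11  d6:11  d7:5  d8:5  d9:0  d10:0.
Shift C→7.
Schedule D@1, E@5, A@5, B@1, C@7: d1:6  d2:6  d3:5  d4:5  d5:6  d6:6  d7:5  d8:5  d9:5  d10:5 — peak 6.
Total engineer-days = 54 over 10 days ⇒ peak ≥ ⌈54/10⌉ = 6, so 6 is optimal.

6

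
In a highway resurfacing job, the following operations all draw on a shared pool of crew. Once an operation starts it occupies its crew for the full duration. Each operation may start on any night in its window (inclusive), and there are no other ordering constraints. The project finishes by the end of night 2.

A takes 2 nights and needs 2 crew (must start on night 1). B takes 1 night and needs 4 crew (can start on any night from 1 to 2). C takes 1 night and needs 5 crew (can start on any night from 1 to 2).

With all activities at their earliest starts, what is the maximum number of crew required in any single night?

Early-start schedule: A@1, B@1, C@1.
Load per night: night 1: 11, night 2: 2.
Peak is 11.

11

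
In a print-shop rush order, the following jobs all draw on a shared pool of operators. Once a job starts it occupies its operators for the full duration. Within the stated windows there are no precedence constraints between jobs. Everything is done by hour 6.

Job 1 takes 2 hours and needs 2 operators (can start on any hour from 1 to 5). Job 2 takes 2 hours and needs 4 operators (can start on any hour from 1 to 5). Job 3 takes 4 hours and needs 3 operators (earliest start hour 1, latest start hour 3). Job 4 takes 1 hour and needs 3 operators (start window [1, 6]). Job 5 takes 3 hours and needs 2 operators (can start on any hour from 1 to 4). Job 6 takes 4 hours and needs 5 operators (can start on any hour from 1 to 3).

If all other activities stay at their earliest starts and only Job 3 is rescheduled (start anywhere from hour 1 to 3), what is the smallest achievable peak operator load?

16

Job 3@1: h1:19  h2:16  h3:10  h4:8  h5:0  h6:0 → peak 19
Job 3@2: h1:16  h2:16  h3:10  h4:8  h5:3  h6:0 → peak 16
Job 3@3: h1:16  h2:13  h3:10  h4:8  h5:3  h6:3 → peak 16
Best is Job 3@2, peak 16.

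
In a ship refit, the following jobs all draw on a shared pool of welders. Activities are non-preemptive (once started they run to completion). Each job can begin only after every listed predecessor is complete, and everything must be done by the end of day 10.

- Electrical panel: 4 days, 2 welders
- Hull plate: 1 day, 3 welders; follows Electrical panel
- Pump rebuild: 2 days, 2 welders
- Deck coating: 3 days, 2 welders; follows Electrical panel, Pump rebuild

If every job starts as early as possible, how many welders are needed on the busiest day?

5

Early-start schedule: Electrical panel@1, Hull plate@5, Pump rebuild@1, Deck coating@5.
Load per day: day 1: 4, day 2: 4, day 3: 2, day 4: 2, day 5: 5, day 6: 2, day 7: 2, day 8: 0, day 9: 0, day 10: 0.
Peak is 5.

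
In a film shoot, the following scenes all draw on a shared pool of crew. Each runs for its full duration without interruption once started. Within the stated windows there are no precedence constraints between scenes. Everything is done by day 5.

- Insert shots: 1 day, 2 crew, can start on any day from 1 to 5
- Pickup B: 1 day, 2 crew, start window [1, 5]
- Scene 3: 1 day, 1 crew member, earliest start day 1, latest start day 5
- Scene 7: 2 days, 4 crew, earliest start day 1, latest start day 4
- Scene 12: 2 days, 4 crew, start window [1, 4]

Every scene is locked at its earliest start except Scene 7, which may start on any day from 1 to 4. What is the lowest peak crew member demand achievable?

9

Scene 7@1: d1:13  d2:8  d3:0  d4:0  d5:0 → peak 13
Scene 7@2: d1:9  d2:8  d3:4  d4:0  d5:0 → peak 9
Scene 7@3: d1:9  d2:4  d3:4  d4:4  d5:0 → peak 9
Scene 7@4: d1:9  d2:4  d3:0  d4:4  d5:4 → peak 9
Best is Scene 7@2, peak 9.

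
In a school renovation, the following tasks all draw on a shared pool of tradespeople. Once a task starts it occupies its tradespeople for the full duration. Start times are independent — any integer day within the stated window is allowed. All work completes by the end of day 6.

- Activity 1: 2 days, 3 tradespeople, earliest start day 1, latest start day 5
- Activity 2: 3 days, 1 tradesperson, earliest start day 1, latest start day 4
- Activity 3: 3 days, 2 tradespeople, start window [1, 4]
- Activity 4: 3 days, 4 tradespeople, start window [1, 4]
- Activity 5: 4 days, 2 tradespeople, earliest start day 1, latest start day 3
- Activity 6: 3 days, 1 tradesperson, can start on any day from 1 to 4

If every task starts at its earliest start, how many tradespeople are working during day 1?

13

At early start, day 1 has: Activity 1, Activity 2, Activity 3, Activity 4, Activity 5, Activity 6.
Demand: 3 + 1 + 2 + 4 + 2 + 1 = 13.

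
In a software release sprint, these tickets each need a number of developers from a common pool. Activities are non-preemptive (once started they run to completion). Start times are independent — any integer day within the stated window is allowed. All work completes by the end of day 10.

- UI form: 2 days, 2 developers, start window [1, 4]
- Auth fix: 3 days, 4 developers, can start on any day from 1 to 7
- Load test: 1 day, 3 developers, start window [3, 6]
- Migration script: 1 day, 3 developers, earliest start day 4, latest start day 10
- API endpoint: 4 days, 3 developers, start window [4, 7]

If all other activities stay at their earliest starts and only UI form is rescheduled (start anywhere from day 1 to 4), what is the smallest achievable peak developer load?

7

UI form@1: d1:6  d2:6  d3:7  d4:6  d5:3  d6:3  d7:3  d8:0  d9:0  d10:0 → peak 7
UI form@2: d1:4  d2:6  d3:9  d4:6  d5:3  d6:3  d7:3  d8:0  d9:0  d10:0 → peak 9
UI form@3: d1:4  d2:4  d3:9  d4:8  d5:3  d6:3  d7:3  d8:0  d9:0  d10:0 → peak 9
UI form@4: d1:4  d2:4  d3:7  d4:8  d5:5  d6:3  d7:3  d8:0  d9:0  d10:0 → peak 8
Best is UI form@1, peak 7.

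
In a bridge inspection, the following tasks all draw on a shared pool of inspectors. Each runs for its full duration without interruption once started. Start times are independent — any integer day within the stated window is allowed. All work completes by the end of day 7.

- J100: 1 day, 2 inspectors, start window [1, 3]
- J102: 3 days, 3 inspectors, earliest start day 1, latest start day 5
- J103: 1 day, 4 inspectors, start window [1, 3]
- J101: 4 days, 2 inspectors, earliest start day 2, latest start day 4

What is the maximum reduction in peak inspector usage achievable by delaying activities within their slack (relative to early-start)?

4

Early-start peak: d1:9  d2:5  d3:5  d4:2  d5:2  d6:0  d7:0 ⇒ 9.
Leveled (J100@1, J102@3, J103@2, J101@3): d1:2  d2:4  d3:5  d4:5  d5:5  d6:2  d7:0 ⇒ 5.
Reduction 9 − 5 = 4.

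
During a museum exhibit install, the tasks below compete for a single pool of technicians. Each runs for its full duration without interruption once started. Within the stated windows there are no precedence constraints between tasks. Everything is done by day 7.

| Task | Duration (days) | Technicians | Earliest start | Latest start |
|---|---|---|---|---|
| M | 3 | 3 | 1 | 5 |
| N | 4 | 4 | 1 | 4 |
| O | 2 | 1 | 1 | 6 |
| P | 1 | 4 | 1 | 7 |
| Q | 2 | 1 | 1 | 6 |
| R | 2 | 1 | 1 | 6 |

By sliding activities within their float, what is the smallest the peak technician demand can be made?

Early-start (M@1, N@1, O@1, P@1, Q@1, R@1) gives peak 14: d1:14  d2:10  d3:7  d4:4  d5:0  d6:0  d7:0.
Shift O→4, P→5, Q→4, R→4.
Schedule M@1, N@1, O@4, P@5, Q@4, R@4: d1:7  d2:7  d3:7  d4:7  d5:7  d6:0  d7:0 — peak 7.

7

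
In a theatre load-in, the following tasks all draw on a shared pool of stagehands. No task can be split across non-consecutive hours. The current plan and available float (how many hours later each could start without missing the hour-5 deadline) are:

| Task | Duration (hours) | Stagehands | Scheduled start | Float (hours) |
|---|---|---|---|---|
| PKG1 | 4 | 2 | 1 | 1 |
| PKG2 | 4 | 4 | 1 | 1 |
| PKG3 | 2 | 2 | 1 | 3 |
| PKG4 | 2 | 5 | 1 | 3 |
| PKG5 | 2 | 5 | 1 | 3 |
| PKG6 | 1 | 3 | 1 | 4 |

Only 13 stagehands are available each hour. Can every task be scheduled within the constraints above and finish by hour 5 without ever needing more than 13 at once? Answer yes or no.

yes

Schedule PKG1@1, PKG2@1, PKG3@1, PKG4@1, PKG5@3, PKG6@5: h1:13  h2:13  h3:11  h4:11  h5:3 — peak 13 ≤ 13.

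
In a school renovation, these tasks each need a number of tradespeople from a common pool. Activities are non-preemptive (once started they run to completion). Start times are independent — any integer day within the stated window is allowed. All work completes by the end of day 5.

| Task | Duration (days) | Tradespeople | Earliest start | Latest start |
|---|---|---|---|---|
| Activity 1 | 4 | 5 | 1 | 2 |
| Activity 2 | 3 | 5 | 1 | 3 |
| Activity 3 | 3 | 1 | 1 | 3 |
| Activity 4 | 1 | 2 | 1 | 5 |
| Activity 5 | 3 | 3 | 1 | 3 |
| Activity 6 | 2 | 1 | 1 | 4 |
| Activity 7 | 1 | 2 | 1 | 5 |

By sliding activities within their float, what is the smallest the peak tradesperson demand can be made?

Early-start (Activity 1@1, Activity 2@1, Activity 3@1, Activity 4@1, Activity 5@1, Activity 6@1, Activity 7@1) gives peak 19: d1:19  d2:15  d3:14  d4:5  d5:0.
Shift Activity 5→2, Activity 6→4, Activity 7→4.
Schedule Activity 1@1, Activity 2@1, Activity 3@1, Activity 4@1, Activity 5@2, Activity 6@4, Activity 7@4: d1:13  d2:14  d3:14  d4:11  d5:1 — peak 14.

14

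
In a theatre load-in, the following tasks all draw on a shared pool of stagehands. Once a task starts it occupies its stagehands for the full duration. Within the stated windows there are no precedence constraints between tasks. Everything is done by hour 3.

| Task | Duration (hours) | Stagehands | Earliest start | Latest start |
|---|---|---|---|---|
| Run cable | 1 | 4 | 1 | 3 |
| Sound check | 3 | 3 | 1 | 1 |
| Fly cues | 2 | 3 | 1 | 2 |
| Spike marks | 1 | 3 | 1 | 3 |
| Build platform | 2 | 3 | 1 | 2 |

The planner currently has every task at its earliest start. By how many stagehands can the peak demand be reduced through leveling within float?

6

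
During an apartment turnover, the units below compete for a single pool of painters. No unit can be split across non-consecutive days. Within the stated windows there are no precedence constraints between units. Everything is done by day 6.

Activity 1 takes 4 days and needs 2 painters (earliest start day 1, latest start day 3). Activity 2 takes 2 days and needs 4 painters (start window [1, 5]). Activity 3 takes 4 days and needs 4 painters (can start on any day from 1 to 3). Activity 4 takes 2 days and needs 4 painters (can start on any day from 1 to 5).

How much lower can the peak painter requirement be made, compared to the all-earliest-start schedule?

Early-start peak: d1:14  d2:14  d3:6  d4:6  d5:0  d6:0 ⇒ 14.
Leveled (Activity 1@1, Activity 2@1, Activity 3@3, Activity 4@5): d1:6  d2:6  d3:6  d4:6  d5:8  d6:8 ⇒ 8.
Reduction 14 − 8 = 6.

6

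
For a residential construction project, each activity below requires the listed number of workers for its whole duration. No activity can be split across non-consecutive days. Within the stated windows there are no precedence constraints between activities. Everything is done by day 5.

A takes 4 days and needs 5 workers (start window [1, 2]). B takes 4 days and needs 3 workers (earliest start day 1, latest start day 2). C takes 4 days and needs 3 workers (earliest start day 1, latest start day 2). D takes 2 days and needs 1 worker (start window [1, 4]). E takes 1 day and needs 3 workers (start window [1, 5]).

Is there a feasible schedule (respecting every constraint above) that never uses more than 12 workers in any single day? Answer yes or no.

yes

Schedule A@1, B@1, C@1, D@1, E@5: d1:12  d2:12  d3:11  d4:11  d5:3 — peak 12 ≤ 12.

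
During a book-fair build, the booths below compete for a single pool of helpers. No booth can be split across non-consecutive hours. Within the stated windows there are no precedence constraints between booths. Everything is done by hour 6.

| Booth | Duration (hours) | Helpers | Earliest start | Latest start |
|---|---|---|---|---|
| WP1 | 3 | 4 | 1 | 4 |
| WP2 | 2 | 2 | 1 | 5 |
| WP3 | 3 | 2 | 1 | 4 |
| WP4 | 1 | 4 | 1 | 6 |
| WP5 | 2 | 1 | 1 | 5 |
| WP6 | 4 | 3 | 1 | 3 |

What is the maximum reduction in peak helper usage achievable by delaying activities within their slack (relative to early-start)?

9

Early-start peak: h1:16  h2:12  h3:9  h4:3  h5:0  h6:0 ⇒ 16.
Leveled (WP1@1, WP2@4, WP3@4, WP4@6, WP5@5, WP6@1): h1:7  h2:7  h3:7  h4:7  h5:5  h6:7 ⇒ 7.
Reduction 16 − 7 = 9.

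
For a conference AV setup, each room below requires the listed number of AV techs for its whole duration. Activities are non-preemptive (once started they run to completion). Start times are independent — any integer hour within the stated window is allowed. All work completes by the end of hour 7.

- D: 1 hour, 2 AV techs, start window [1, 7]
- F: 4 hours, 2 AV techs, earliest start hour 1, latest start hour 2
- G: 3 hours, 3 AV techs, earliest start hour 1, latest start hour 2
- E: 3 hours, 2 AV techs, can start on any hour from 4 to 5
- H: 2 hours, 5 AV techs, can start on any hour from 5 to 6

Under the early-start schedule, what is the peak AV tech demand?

Early-start schedule: D@1, F@1, G@1, E@4, H@5.
Load per hour: hour 1: 7, hour 2: 5, hour 3: 5, hour 4: 4, hour 5: 7, hour 6: 7, hour 7: 0.
Peak is 7.

7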